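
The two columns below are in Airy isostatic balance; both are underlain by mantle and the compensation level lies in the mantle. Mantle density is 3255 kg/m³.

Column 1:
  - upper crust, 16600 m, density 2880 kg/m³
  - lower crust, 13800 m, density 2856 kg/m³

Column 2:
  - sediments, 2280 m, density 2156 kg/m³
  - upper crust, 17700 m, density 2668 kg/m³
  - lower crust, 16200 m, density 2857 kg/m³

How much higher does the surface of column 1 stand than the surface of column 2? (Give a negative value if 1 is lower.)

−2340 m

For any compensation level in the mantle, the mantle terms cancel and isostasy reduces to e = (Σt_1 − Σt_2) − (Σ(ρt)_1 − Σ(ρt)_2) / ρ_m.
Σt_1 = 30400 m; Σt_2 = 36180 m; Σ(ρt)_1 = 87220800; Σ(ρt)_2 = 98422680 (in m·kg/m³).
e = (30400 − 36180) − (87220800 − 98422680) / 3255 = −2340 m.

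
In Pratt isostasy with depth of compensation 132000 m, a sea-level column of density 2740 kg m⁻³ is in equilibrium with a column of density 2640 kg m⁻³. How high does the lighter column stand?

ρ_ref D = ρ (D + h) → h = D (ρ_ref − ρ)/ρ.
h = 132000 m × (2740 − 2640)/2640 = 5000 m.

5000 m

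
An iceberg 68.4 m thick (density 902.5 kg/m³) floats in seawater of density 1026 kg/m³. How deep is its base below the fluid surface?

Draft d = t ρ_obj/ρ_fluid = 68.4 m × 902.5/1026 = 60.2 m.

60.2 m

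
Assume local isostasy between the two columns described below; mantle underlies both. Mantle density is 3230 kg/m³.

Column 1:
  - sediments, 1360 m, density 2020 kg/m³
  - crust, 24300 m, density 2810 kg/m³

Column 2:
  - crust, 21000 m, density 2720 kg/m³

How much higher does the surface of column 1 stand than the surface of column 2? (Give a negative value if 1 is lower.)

For any compensation level in the mantle, the mantle terms cancel and isostasy reduces to e = (Σt_1 − Σt_2) − (Σ(ρt)_1 − Σ(ρt)_2) / ρ_m.
Σt_1 = 25660 m; Σt_2 = 21000 m; Σ(ρt)_1 = 71030200; Σ(ρt)_2 = 57120000 (in m·kg/m³).
e = (25660 − 21000) − (71030200 − 57120000) / 3230 = 353 m.

353 m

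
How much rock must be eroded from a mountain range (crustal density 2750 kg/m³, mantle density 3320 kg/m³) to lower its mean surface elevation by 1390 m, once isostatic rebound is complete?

8100 m

Net drop Δ = e − u = e − e ρ_c/ρ_m = e (ρ_m − ρ_c)/ρ_m.
e = Δ ρ_m/(ρ_m − ρ_c) = 1390 m × 3320/570 = 8100 m.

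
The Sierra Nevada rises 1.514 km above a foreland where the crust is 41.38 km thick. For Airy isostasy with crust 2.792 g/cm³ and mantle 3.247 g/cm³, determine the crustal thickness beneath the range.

52.2 km

Root depth r = h ρ_c / (ρ_m − ρ_c) = 1.514 km × 2.792 / 0.455 = 9.29 km.
Total thickness = T + h + r = 41.38 km + 1.514 km + 9.29 km = 52.2 km.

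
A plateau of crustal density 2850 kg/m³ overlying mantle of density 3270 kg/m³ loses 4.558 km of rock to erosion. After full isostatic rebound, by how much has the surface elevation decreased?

0.585 km

Rebound u = e ρ_c/ρ_m = 4.558 km × 2850/3270 = 3.973 km.
Net surface drop = e − u = 4.558 km − 3.973 km = e (ρ_m − ρ_c)/ρ_m = 0.585 km.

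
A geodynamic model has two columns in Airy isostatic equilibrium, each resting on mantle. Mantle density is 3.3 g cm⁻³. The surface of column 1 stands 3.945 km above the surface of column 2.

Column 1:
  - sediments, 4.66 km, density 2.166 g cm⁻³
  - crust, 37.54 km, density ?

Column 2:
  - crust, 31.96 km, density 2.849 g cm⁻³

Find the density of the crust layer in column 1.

Take the compensation level at the base of the deeper column (depth z_c below the surface of column 1) and equate Σ ρ_i t_i down to z_c; mantle fills any gap and the z_c terms cancel.
Column 1: 4.66×2.166 + 37.54×ρ + (z_c − 42.2)×3.3
Column 2: 3.945×0 + 31.96×2.849 + (z_c − 3.945 − 31.96)×3.3
The z_c×3.3 term appears on both sides and cancels. Collect the known terms of each column as K = Σ(ρt)_known − 3.3 × (depth of known layers): K_1 = 10.09356 − 3.3×42.2 = −129.16644; K_2 = 91.05404 − 3.3×(3.945 + 31.96) = −27.43246.
Balance: K_1 + 37.54×ρ = K_2, so ρ = (K_2 − K_1)/37.54 = 101.734/37.54 = 2.71 g cm⁻³.

2.71 g cm⁻³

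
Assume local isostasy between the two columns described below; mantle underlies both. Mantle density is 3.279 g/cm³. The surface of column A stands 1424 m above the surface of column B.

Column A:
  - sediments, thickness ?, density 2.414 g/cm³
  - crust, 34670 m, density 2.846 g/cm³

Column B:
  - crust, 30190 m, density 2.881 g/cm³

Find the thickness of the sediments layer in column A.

Take the compensation level at the base of the deeper column (depth z_c below the surface of column A) and equate Σ ρ_i t_i down to z_c; mantle fills any gap and the z_c terms cancel.
Column A: x×2.414 + 34670×2.846 + (z_c − 34670 − x)×3.279
Column B: 1424×0 + 30190×2.881 + (z_c − 1424 − 30190)×3.279
The z_c×3.279 term appears on both sides and cancels. Collect the known terms of each column as K = Σ(ρt)_known − 3.279 × (depth of known layers): K_A = 98670.82 − 3.279×34670 = −15012.11; K_B = 86977.39 − 3.279×(1424 + 30190) = −16684.916.
Balance: K_A − x×(3.279 − 2.414) = K_B, so x = (K_A − K_B)/(3.279 − 2.414) = 1672.81/0.865 = 1930 m.

1930 m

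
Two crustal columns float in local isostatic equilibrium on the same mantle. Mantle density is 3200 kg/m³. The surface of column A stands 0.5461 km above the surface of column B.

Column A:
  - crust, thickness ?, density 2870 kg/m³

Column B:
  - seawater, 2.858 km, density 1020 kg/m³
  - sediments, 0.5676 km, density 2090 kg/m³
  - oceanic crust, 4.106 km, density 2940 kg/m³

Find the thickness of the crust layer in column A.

29.3 km

Take the compensation level at the base of the deeper column (depth z_c below the surface of column A) and equate Σ ρ_i t_i down to z_c; mantle fills any gap and the z_c terms cancel.
Column A: x×2870 + (z_c − 0 − x)×3200
Column B: 0.5461×0 + 2.858×1020 + 0.5676×2090 + 4.106×2940 + (z_c − 0.5461 − 7.5316)×3200
The z_c×3200 term appears on both sides and cancels. Collect the known terms of each column as K = Σ(ρt)_known − 3200 × (depth of known layers): K_A = 0 − 3200×0 = 0; K_B = 16173.084 − 3200×(0.5461 + 7.5316) = −9675.556.
Balance: K_A − x×(3200 − 2870) = K_B, so x = (K_A − K_B)/(3200 − 2870) = 9675.56/330 = 29.3 km.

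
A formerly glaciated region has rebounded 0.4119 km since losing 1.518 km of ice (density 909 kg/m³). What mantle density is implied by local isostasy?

ρ_m = ρ_ice t / u = 909 × 1.518 km/0.4119 km = 3350 kg/m³.

3350 kg/m³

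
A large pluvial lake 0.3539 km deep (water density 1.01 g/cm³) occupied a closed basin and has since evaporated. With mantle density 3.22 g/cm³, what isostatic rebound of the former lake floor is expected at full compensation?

u = d ρ_w/ρ_m = 0.3539 km × 1.01/3.22 = 0.111 km.

0.111 km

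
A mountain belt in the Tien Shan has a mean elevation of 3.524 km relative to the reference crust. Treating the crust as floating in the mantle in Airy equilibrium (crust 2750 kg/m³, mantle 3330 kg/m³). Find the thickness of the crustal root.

16.7 km

For local isostatic compensation: the weight of the topography is balanced by the buoyancy of the root, ρ_c h = (ρ_m − ρ_c) r.
r = h · ρ_c / (ρ_m − ρ_c) = 3.524 km × 2750 / (3330 − 2750) = 16.7 km.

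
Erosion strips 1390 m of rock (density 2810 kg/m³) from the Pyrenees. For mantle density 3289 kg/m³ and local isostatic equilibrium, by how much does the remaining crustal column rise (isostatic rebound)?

Unloading: uplift u = e ρ_c/ρ_m = 1390 m × 2810/3289 = 1190 m.

1190 m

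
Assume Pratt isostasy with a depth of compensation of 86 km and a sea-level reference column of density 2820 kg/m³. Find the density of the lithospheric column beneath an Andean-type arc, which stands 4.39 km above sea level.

2680 kg/m³

Pratt balance: ρ_ref D = ρ (D + h).
ρ = ρ_ref D/(D + h) = 2820 × 86 km/(86 km + 4.39 km) = 2680 kg/m³.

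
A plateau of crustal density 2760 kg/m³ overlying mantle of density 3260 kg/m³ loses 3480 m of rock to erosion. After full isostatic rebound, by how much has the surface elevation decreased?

534 m

Rebound u = e ρ_c/ρ_m = 3480 m × 2760/3260 = 2946 m.
Net surface drop = e − u = 3480 m − 2946 m = e (ρ_m − ρ_c)/ρ_m = 534 m.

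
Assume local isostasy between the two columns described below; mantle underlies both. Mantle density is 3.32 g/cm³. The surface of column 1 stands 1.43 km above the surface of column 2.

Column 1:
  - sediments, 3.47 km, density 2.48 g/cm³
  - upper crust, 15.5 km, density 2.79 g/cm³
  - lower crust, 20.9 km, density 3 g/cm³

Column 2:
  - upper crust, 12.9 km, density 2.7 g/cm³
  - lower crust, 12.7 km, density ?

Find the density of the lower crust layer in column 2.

Take the compensation level at the base of the deeper column (depth z_c below the surface of column 1) and equate Σ ρ_i t_i down to z_c; mantle fills any gap and the z_c terms cancel.
Column 1: 3.47×2.48 + 15.5×2.79 + 20.9×3 + (z_c − 39.87)×3.32
Column 2: 1.43×0 + 12.9×2.7 + 12.7×ρ + (z_c − 1.43 − 25.6)×3.32
The z_c×3.32 term appears on both sides and cancels. Collect the known terms of each column as K = Σ(ρt)_known − 3.32 × (depth of known layers): K_1 = 114.5506 − 3.32×39.87 = −17.8178; K_2 = 34.83 − 3.32×(1.43 + 25.6) = −54.9096.
Balance: K_1 = K_2 + 12.7×ρ, so ρ = (K_1 − K_2)/12.7 = 37.0918/12.7 = 2.92 g/cm³.

2.92 g/cm³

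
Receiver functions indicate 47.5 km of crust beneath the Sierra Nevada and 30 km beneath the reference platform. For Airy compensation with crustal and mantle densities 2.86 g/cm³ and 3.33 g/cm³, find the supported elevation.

Excess crust Δ = 47.5 km − 30 km = 17.5 km, split between elevation h and root r with h + r = Δ.
Airy balance ρ_c h = (ρ_m − ρ_c) r gives r = h ρ_c/(ρ_m − ρ_c), so h (1 + ρ_c/(ρ_m − ρ_c)) = Δ, i.e. h = Δ (ρ_m − ρ_c)/ρ_m.
h = 17.5 km × 0.47/3.33 = 2.47 km.

2.47 km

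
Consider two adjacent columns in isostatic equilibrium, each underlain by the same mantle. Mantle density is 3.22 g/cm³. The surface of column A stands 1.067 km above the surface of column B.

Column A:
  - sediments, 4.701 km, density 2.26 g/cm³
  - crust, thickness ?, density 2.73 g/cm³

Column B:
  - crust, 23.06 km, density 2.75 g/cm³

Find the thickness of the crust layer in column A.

19.9 km

Take the compensation level at the base of the deeper column (depth z_c below the surface of column A) and equate Σ ρ_i t_i down to z_c; mantle fills any gap and the z_c terms cancel.
Column A: 4.701×2.26 + x×2.73 + (z_c − 4.701 − x)×3.22
Column B: 1.067×0 + 23.06×2.75 + (z_c − 1.067 − 23.06)×3.22
The z_c×3.22 term appears on both sides and cancels. Collect the known terms of each column as K = Σ(ρt)_known − 3.22 × (depth of known layers): K_A = 10.62426 − 3.22×4.701 = −4.51296; K_B = 63.415 − 3.22×(1.067 + 23.06) = −14.27394.
Balance: K_A − x×(3.22 − 2.73) = K_B, so x = (K_A − K_B)/(3.22 − 2.73) = 9.76098/0.49 = 19.9 km.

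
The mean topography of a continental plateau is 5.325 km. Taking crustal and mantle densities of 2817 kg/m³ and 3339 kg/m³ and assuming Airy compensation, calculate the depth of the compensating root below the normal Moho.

28.7 km

Isostatic balance requires: the weight of the topography is balanced by the buoyancy of the root, ρ_c h = (ρ_m − ρ_c) r.
r = h · ρ_c / (ρ_m − ρ_c) = 5.325 km × 2817 / (3339 − 2817) = 28.7 km.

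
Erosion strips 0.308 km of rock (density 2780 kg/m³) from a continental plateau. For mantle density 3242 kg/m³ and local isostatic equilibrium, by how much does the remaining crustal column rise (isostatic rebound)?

Unloading: uplift u = e ρ_c/ρ_m = 0.308 km × 2780/3242 = 0.264 km.

0.264 km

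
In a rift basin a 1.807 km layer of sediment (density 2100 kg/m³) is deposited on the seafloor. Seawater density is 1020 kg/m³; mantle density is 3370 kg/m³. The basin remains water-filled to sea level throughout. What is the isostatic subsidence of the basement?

0.83 km

Submarine loading: the sediment displaces seawater, and the subsidence is in turn flooded, so s (ρ_m − ρ_w) = t (ρ_sed − ρ_w).
s = 1.807 km × (2100 − 1020) / (3370 − 1020) = 0.83 km.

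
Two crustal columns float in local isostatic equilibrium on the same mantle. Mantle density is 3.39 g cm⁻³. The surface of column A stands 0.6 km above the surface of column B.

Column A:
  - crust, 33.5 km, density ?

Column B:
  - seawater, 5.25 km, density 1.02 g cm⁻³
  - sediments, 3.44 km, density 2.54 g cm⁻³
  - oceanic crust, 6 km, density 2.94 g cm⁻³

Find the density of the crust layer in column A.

Take the compensation level at the base of the deeper column (depth z_c below the surface of column A) and equate Σ ρ_i t_i down to z_c; mantle fills any gap and the z_c terms cancel.
Column A: 33.5×ρ + (z_c − 33.5)×3.39
Column B: 0.6×0 + 5.25×1.02 + 3.44×2.54 + 6×2.94 + (z_c − 0.6 − 14.69)×3.39
The z_c×3.39 term appears on both sides and cancels. Collect the known terms of each column as K = Σ(ρt)_known − 3.39 × (depth of known layers): K_A = 0 − 3.39×33.5 = −113.565; K_B = 31.7326 − 3.39×(0.6 + 14.69) = −20.1005.
Balance: K_A + 33.5×ρ = K_B, so ρ = (K_B − K_A)/33.5 = 93.4645/33.5 = 2.79 g cm⁻³.

2.79 g cm⁻³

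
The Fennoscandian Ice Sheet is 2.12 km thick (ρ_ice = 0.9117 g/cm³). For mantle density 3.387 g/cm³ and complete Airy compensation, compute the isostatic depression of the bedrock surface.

0.571 km

In Airy isostatic equilibrium: the ice load ρ_ice t is balanced by mantle displaced below, ρ_m s.
s = t ρ_ice / ρ_m = 2.12 km × 0.9117/3.387 = 0.571 km.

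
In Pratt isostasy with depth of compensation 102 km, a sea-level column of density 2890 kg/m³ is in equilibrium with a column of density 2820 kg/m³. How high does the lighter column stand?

ρ_ref D = ρ (D + h) → h = D (ρ_ref − ρ)/ρ.
h = 102 km × (2890 − 2820)/2820 = 2.53 km.

2.53 km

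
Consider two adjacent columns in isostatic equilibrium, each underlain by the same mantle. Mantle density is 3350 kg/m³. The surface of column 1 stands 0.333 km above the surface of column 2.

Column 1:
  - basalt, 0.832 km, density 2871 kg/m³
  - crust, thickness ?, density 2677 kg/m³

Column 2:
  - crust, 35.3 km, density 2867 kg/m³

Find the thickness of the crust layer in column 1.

Take the compensation level at the base of the deeper column (depth z_c below the surface of column 1) and equate Σ ρ_i t_i down to z_c; mantle fills any gap and the z_c terms cancel.
Column 1: 0.832×2871 + x×2677 + (z_c − 0.832 − x)×3350
Column 2: 0.333×0 + 35.3×2867 + (z_c − 0.333 − 35.3)×3350
The z_c×3350 term appears on both sides and cancels. Collect the known terms of each column as K = Σ(ρt)_known − 3350 × (depth of known layers): K_1 = 2388.672 − 3350×0.832 = −398.528; K_2 = 101205.1 − 3350×(0.333 + 35.3) = −18165.45.
Balance: K_1 − x×(3350 − 2677) = K_2, so x = (K_1 − K_2)/(3350 − 2677) = 17766.9/673 = 26.4 km.

26.4 km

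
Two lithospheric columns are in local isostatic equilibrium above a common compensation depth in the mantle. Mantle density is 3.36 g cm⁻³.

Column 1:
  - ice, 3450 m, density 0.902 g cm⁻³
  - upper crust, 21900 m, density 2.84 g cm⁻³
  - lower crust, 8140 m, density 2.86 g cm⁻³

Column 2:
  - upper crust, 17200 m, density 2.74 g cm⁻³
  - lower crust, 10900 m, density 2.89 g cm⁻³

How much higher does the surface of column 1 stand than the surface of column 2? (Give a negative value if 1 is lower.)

For any compensation level in the mantle, the mantle terms cancel and isostasy reduces to e = (Σt_1 − Σt_2) − (Σ(ρt)_1 − Σ(ρt)_2) / ρ_m.
Σt_1 = 33490 m; Σt_2 = 28100 m; Σ(ρt)_1 = 88588.3; Σ(ρt)_2 = 78629 (in m·g cm⁻³).
e = (33490 − 28100) − (88588.3 − 78629) / 3.36 = 2430 m.

2430 m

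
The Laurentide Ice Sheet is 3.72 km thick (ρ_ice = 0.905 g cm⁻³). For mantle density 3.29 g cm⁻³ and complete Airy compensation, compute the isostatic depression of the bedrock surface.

1.02 km

By Archimedes' principle applied to the lithosphere: the ice load ρ_ice t is balanced by mantle displaced below, ρ_m s.
s = t ρ_ice / ρ_m = 3.72 km × 0.905/3.29 = 1.02 km.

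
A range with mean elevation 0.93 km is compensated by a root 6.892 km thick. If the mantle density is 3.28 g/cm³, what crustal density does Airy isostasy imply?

ρ_c h = (ρ_m − ρ_c) r → ρ_c (h + r) = ρ_m r → ρ_c = ρ_m r / (h + r).
ρ_c = 3.28 × 6.892 km / (0.93 km + 6.892 km) = 2.89 g/cm³.

2.89 g/cm³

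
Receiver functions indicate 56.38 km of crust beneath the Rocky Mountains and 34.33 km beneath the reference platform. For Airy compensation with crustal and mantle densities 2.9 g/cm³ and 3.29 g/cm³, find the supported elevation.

2.61 km

Excess crust Δ = 56.38 km − 34.33 km = 22.05 km, split between elevation h and root r with h + r = Δ.
Airy balance ρ_c h = (ρ_m − ρ_c) r gives r = h ρ_c/(ρ_m − ρ_c), so h (1 + ρ_c/(ρ_m − ρ_c)) = Δ, i.e. h = Δ (ρ_m − ρ_c)/ρ_m.
h = 22.05 km × 0.39/3.29 = 2.61 km.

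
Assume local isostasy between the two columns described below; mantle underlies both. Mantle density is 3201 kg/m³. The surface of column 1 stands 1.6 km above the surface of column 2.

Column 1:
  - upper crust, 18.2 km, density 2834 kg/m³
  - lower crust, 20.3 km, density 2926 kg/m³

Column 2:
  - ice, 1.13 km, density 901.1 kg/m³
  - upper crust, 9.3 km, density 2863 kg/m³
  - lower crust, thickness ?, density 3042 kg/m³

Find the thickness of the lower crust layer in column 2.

Take the compensation level at the base of the deeper column (depth z_c below the surface of column 1) and equate Σ ρ_i t_i down to z_c; mantle fills any gap and the z_c terms cancel.
Column 1: 18.2×2834 + 20.3×2926 + (z_c − 38.5)×3201
Column 2: 1.6×0 + 1.13×901.1 + 9.3×2863 + x×3042 + (z_c − 1.6 − 10.43 − x)×3201
The z_c×3201 term appears on both sides and cancels. Collect the known terms of each column as K = Σ(ρt)_known − 3201 × (depth of known layers): K_1 = 110976.6 − 3201×38.5 = −12261.9; K_2 = 27644.143 − 3201×(1.6 + 10.43) = −10863.887.
Balance: K_1 = K_2 − x×(3201 − 3042), so x = (K_2 − K_1)/(3201 − 3042) = 1398.01/159 = 8.79 km.

8.79 km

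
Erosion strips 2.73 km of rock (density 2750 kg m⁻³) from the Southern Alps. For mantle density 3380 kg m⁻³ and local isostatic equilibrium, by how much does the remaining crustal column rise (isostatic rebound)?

2.22 km

Unloading: uplift u = e ρ_c/ρ_m = 2.73 km × 2750/3380 = 2.22 km.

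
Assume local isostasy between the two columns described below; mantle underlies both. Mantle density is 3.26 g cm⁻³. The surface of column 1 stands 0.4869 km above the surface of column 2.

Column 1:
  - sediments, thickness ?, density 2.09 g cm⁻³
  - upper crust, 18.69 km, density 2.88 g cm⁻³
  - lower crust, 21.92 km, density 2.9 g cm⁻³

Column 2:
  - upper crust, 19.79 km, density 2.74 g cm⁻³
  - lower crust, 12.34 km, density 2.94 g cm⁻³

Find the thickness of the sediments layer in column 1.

0.712 km

Take the compensation level at the base of the deeper column (depth z_c below the surface of column 1) and equate Σ ρ_i t_i down to z_c; mantle fills any gap and the z_c terms cancel.
Column 1: x×2.09 + 18.69×2.88 + 21.92×2.9 + (z_c − 40.61 − x)×3.26
Column 2: 0.4869×0 + 19.79×2.74 + 12.34×2.94 + (z_c − 0.4869 − 32.13)×3.26
The z_c×3.26 term appears on both sides and cancels. Collect the known terms of each column as K = Σ(ρt)_known − 3.26 × (depth of known layers): K_1 = 117.3952 − 3.26×40.61 = −14.9934; K_2 = 90.5042 − 3.26×(0.4869 + 32.13) = −15.826894.
Balance: K_1 − x×(3.26 − 2.09) = K_2, so x = (K_1 − K_2)/(3.26 − 2.09) = 0.833494/1.17 = 0.712 km.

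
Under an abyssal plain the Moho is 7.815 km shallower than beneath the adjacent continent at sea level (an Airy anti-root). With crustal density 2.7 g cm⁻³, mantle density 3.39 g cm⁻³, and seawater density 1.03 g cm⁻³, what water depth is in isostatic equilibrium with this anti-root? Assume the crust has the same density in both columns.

Replacing a thickness d of crust by seawater at the top must be balanced by replacing crust with mantle at the base: d (ρ_c − ρ_w) = a (ρ_m − ρ_c).
d = a (ρ_m − ρ_c)/(ρ_c − ρ_w) = 7.815 km × 0.69/1.67 = 3.23 km.

3.23 km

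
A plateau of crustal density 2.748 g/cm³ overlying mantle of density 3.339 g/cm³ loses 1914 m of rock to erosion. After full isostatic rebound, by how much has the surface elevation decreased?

Rebound u = e ρ_c/ρ_m = 1914 m × 2.748/3.339 = 1575 m.
Net surface drop = e − u = 1914 m − 1575 m = e (ρ_m − ρ_c)/ρ_m = 339 m.

339 m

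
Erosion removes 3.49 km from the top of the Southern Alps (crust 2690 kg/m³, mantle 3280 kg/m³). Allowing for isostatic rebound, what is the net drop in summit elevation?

0.628 km

Rebound u = e ρ_c/ρ_m = 3.49 km × 2690/3280 = 2.862 km.
Net surface drop = e − u = 3.49 km − 2.862 km = e (ρ_m − ρ_c)/ρ_m = 0.628 km.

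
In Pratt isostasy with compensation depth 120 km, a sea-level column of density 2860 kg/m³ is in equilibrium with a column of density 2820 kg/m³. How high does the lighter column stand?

1.7 km

ρ_ref D = ρ (D + h) → h = D (ρ_ref − ρ)/ρ.
h = 120 km × (2860 − 2820)/2820 = 1.7 km.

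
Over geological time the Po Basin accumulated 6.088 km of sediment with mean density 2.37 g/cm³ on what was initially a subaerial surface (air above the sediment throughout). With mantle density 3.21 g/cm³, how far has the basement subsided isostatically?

Subaerial load: s = t ρ_sed / ρ_m = 6.088 km × 2.37/3.21 = 4.49 km.

4.49 km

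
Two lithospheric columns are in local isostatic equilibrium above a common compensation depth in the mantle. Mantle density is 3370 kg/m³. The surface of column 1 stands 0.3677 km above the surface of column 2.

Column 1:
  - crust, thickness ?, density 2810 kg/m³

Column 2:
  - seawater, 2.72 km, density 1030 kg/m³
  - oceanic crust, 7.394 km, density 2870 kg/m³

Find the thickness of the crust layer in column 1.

Take the compensation level at the base of the deeper column (depth z_c below the surface of column 1) and equate Σ ρ_i t_i down to z_c; mantle fills any gap and the z_c terms cancel.
Column 1: x×2810 + (z_c − 0 − x)×3370
Column 2: 0.3677×0 + 2.72×1030 + 7.394×2870 + (z_c − 0.3677 − 10.114)×3370
The z_c×3370 term appears on both sides and cancels. Collect the known terms of each column as K = Σ(ρt)_known − 3370 × (depth of known layers): K_1 = 0 − 3370×0 = 0; K_2 = 24022.38 − 3370×(0.3677 + 10.114) = −11300.949.
Balance: K_1 − x×(3370 − 2810) = K_2, so x = (K_1 − K_2)/(3370 − 2810) = 11300.9/560 = 20.2 km.

20.2 km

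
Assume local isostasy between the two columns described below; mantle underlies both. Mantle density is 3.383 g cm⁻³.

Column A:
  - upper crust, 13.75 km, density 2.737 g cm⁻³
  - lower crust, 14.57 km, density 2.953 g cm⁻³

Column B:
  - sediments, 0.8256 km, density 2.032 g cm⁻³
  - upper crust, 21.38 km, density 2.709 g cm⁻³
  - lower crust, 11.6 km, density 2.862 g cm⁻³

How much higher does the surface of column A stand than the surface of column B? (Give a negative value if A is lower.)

−1.9 km

For any compensation level in the mantle, the mantle terms cancel and isostasy reduces to e = (Σt_A − Σt_B) − (Σ(ρt)_A − Σ(ρt)_B) / ρ_m.
Σt_A = 28.32 km; Σt_B = 33.8056 km; Σ(ρt)_A = 80.65896; Σ(ρt)_B = 92.7952392 (in km·g cm⁻³).
e = (28.32 − 33.8056) − (80.65896 − 92.7952392) / 3.383 = −1.9 km.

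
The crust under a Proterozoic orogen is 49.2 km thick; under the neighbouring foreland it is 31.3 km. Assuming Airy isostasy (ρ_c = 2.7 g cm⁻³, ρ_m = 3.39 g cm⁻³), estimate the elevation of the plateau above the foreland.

3.64 km

Excess crust Δ = 49.2 km − 31.3 km = 17.9 km, split between elevation h and root r with h + r = Δ.
Airy balance ρ_c h = (ρ_m − ρ_c) r gives r = h ρ_c/(ρ_m − ρ_c), so h (1 + ρ_c/(ρ_m − ρ_c)) = Δ, i.e. h = Δ (ρ_m − ρ_c)/ρ_m.
h = 17.9 km × 0.69/3.39 = 3.64 km.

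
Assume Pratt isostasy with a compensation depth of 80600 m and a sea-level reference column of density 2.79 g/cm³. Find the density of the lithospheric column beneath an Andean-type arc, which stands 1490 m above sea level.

Pratt balance: ρ_ref D = ρ (D + h).
ρ = ρ_ref D/(D + h) = 2.79 × 80600 m/(80600 m + 1490 m) = 2.74 g/cm³.

2.74 g/cm³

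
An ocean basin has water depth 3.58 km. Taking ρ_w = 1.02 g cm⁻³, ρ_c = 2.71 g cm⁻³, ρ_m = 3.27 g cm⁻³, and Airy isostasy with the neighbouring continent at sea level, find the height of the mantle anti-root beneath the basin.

10.8 km

By Archimedes' principle applied to the lithosphere: replacing crust with seawater at the top is compensated by replacing crust with mantle at the base: d (ρ_c − ρ_w) = a (ρ_m − ρ_c).
a = d (ρ_c − ρ_w)/(ρ_m − ρ_c) = 3.58 km × 1.69/0.56 = 10.8 km.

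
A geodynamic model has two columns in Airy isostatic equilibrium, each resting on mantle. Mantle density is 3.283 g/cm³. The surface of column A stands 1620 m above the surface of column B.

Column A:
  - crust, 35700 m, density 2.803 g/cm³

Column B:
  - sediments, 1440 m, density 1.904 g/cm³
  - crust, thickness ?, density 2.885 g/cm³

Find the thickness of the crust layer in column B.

24700 m

Take the compensation level at the base of the deeper column (depth z_c below the surface of column A) and equate Σ ρ_i t_i down to z_c; mantle fills any gap and the z_c terms cancel.
Column A: 35700×2.803 + (z_c − 35700)×3.283
Column B: 1620×0 + 1440×1.904 + x×2.885 + (z_c − 1620 − 1440 − x)×3.283
The z_c×3.283 term appears on both sides and cancels. Collect the known terms of each column as K = Σ(ρt)_known − 3.283 × (depth of known layers): K_A = 100067.1 − 3.283×35700 = −17136; K_B = 2741.76 − 3.283×(1620 + 1440) = −7304.22.
Balance: K_A = K_B − x×(3.283 − 2.885), so x = (K_B − K_A)/(3.283 − 2.885) = 9831.78/0.398 = 24700 m.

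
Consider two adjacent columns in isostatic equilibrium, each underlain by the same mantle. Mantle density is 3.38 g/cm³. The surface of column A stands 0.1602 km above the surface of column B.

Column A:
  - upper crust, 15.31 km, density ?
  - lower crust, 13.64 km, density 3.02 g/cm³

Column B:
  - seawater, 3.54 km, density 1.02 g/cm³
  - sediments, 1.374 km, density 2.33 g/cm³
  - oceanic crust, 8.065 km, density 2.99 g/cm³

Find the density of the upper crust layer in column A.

Take the compensation level at the base of the deeper column (depth z_c below the surface of column A) and equate Σ ρ_i t_i down to z_c; mantle fills any gap and the z_c terms cancel.
Column A: 15.31×ρ + 13.64×3.02 + (z_c − 28.95)×3.38
Column B: 0.1602×0 + 3.54×1.02 + 1.374×2.33 + 8.065×2.99 + (z_c − 0.1602 − 12.979)×3.38
The z_c×3.38 term appears on both sides and cancels. Collect the known terms of each column as K = Σ(ρt)_known − 3.38 × (depth of known layers): K_A = 41.1928 − 3.38×28.95 = −56.6582; K_B = 30.92657 − 3.38×(0.1602 + 12.979) = −13.483926.
Balance: K_A + 15.31×ρ = K_B, so ρ = (K_B − K_A)/15.31 = 43.1743/15.31 = 2.82 g/cm³.

2.82 g/cm³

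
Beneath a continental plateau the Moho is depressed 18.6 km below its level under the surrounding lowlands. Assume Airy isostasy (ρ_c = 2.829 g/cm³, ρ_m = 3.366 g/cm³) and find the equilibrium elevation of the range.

Balancing pressure at the compensation depth: ρ_c h = (ρ_m − ρ_c) r.
h = r (ρ_m − ρ_c) / ρ_c = 18.6 km × (3.366 − 2.829) / 2.829 = 3.53 km.

3.53 km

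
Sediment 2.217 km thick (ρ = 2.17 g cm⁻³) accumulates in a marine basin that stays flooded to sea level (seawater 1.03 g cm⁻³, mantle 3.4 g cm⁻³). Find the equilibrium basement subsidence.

1.07 km

Submarine loading: the sediment displaces seawater, and the subsidence is in turn flooded, so s (ρ_m − ρ_w) = t (ρ_sed − ρ_w).
s = 2.217 km × (2.17 − 1.03) / (3.4 − 1.03) = 1.07 km.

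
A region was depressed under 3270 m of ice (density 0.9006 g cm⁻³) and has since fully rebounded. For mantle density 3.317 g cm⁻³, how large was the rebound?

Removing the load lets mantle flow back in; uplift u satisfies ρ_ice t = ρ_m u.
u = t ρ_ice/ρ_m = 3270 m × 0.9006/3.317 = 888 m.

888 m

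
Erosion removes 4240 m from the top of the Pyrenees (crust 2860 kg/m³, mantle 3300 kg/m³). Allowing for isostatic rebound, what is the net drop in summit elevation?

Rebound u = e ρ_c/ρ_m = 4240 m × 2860/3300 = 3675 m.
Net surface drop = e − u = 4240 m − 3675 m = e (ρ_m − ρ_c)/ρ_m = 565 m.

565 m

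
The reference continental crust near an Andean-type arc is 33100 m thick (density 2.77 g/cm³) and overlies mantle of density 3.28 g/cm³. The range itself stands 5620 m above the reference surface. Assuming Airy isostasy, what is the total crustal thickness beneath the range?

Root depth r = h ρ_c / (ρ_m − ρ_c) = 5620 m × 2.77 / 0.51 = 30520 m.
Total thickness = T + h + r = 33100 m + 5620 m + 30520 m = 69200 m.

69200 m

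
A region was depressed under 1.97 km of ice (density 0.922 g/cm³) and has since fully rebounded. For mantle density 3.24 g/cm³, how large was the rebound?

Removing the load lets mantle flow back in; uplift u satisfies ρ_ice t = ρ_m u.
u = t ρ_ice/ρ_m = 1.97 km × 0.922/3.24 = 0.561 km.

0.561 km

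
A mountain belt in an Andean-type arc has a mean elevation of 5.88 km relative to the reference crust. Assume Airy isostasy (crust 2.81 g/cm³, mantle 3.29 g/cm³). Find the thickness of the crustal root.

34.4 km

Isostatic balance requires: the weight of the topography is balanced by the buoyancy of the root, ρ_c h = (ρ_m − ρ_c) r.
r = h · ρ_c / (ρ_m − ρ_c) = 5.88 km × 2.81 / (3.29 − 2.81) = 34.4 km.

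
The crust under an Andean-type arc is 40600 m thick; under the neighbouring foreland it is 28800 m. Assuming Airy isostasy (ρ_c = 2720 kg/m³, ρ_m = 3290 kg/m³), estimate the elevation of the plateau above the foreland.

Excess crust Δ = 40600 m − 28800 m = 11800 m, split between elevation h and root r with h + r = Δ.
Airy balance ρ_c h = (ρ_m − ρ_c) r gives r = h ρ_c/(ρ_m − ρ_c), so h (1 + ρ_c/(ρ_m − ρ_c)) = Δ, i.e. h = Δ (ρ_m − ρ_c)/ρ_m.
h = 11800 m × 570/3290 = 2040 m.

2040 m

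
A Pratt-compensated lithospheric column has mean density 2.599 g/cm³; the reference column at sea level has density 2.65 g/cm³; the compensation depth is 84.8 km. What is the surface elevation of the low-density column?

1.66 km

ρ_ref D = ρ (D + h) → h = D (ρ_ref − ρ)/ρ.
h = 84.8 km × (2.65 − 2.599)/2.599 = 1.66 km.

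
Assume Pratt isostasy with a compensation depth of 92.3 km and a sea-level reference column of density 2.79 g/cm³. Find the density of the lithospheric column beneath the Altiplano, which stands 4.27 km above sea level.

2.67 g/cm³

Pratt balance: ρ_ref D = ρ (D + h).
ρ = ρ_ref D/(D + h) = 2.79 × 92.3 km/(92.3 km + 4.27 km) = 2.67 g/cm³.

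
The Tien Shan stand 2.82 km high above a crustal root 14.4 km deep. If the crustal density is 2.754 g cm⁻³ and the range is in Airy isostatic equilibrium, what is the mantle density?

3.29 g cm⁻³

Airy balance: ρ_c h = (ρ_m − ρ_c) r → ρ_m = ρ_c (1 + h/r).
ρ_m = 2.754 × (1 + 2.82 km/14.4 km) = 3.29 g cm⁻³.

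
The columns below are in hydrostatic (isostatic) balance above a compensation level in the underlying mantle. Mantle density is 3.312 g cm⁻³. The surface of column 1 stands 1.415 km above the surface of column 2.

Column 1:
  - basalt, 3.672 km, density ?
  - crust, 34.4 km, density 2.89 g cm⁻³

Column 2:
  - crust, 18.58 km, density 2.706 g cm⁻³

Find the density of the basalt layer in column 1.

2.92 g cm⁻³

Take the compensation level at the base of the deeper column (depth z_c below the surface of column 1) and equate Σ ρ_i t_i down to z_c; mantle fills any gap and the z_c terms cancel.
Column 1: 3.672×ρ + 34.4×2.89 + (z_c − 38.072)×3.312
Column 2: 1.415×0 + 18.58×2.706 + (z_c − 1.415 − 18.58)×3.312
The z_c×3.312 term appears on both sides and cancels. Collect the known terms of each column as K = Σ(ρt)_known − 3.312 × (depth of known layers): K_1 = 99.416 − 3.312×38.072 = −26.678464; K_2 = 50.27748 − 3.312×(1.415 + 18.58) = −15.94596.
Balance: K_1 + 3.672×ρ = K_2, so ρ = (K_2 − K_1)/3.672 = 10.7325/3.672 = 2.92 g cm⁻³.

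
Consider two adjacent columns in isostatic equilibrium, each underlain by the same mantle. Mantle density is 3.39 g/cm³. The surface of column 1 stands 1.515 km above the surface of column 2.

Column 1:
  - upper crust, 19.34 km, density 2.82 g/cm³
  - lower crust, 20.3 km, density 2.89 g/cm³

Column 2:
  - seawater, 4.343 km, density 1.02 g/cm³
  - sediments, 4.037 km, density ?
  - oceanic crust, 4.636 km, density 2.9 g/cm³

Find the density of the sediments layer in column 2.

2.53 g/cm³

Take the compensation level at the base of the deeper column (depth z_c below the surface of column 1) and equate Σ ρ_i t_i down to z_c; mantle fills any gap and the z_c terms cancel.
Column 1: 19.34×2.82 + 20.3×2.89 + (z_c − 39.64)×3.39
Column 2: 1.515×0 + 4.343×1.02 + 4.037×ρ + 4.636×2.9 + (z_c − 1.515 − 13.016)×3.39
The z_c×3.39 term appears on both sides and cancels. Collect the known terms of each column as K = Σ(ρt)_known − 3.39 × (depth of known layers): K_1 = 113.2058 − 3.39×39.64 = −21.1738; K_2 = 17.87426 − 3.39×(1.515 + 13.016) = −31.38583.
Balance: K_1 = K_2 + 4.037×ρ, so ρ = (K_1 − K_2)/4.037 = 10.212/4.037 = 2.53 g/cm³.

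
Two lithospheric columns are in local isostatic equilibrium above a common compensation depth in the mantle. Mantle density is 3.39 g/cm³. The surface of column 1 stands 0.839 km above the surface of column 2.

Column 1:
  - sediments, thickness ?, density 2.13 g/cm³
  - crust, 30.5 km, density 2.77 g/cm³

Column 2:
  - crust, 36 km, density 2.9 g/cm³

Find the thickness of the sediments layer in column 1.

Take the compensation level at the base of the deeper column (depth z_c below the surface of column 1) and equate Σ ρ_i t_i down to z_c; mantle fills any gap and the z_c terms cancel.
Column 1: x×2.13 + 30.5×2.77 + (z_c − 30.5 − x)×3.39
Column 2: 0.839×0 + 36×2.9 + (z_c − 0.839 − 36)×3.39
The z_c×3.39 term appears on both sides and cancels. Collect the known terms of each column as K = Σ(ρt)_known − 3.39 × (depth of known layers): K_1 = 84.485 − 3.39×30.5 = −18.91; K_2 = 104.4 − 3.39×(0.839 + 36) = −20.48421.
Balance: K_1 − x×(3.39 − 2.13) = K_2, so x = (K_1 − K_2)/(3.39 − 2.13) = 1.57421/1.26 = 1.25 km.

1.25 km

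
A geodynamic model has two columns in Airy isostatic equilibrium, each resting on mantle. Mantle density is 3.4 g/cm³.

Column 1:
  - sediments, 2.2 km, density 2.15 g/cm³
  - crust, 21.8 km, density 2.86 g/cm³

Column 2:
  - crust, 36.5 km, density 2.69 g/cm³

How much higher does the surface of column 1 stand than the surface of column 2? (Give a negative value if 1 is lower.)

For any compensation level in the mantle, the mantle terms cancel and isostasy reduces to e = (Σt_1 − Σt_2) − (Σ(ρt)_1 − Σ(ρt)_2) / ρ_m.
Σt_1 = 24 km; Σt_2 = 36.5 km; Σ(ρt)_1 = 67.078; Σ(ρt)_2 = 98.185 (in km·g/cm³).
e = (24 − 36.5) − (67.078 − 98.185) / 3.4 = −3.35 km.

−3.35 km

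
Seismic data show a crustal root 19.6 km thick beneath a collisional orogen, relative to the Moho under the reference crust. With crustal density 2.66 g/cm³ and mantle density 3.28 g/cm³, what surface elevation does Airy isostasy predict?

4.57 km

In Airy isostatic equilibrium: ρ_c h = (ρ_m − ρ_c) r.
h = r (ρ_m − ρ_c) / ρ_c = 19.6 km × (3.28 − 2.66) / 2.66 = 4.57 km.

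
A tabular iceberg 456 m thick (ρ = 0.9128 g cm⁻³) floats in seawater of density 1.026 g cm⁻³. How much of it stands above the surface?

50.3 m

Floating equilibrium: submerged depth d = t ρ_obj/ρ_fluid = 456 m × 0.9128/1.026 = 405.7 m.
Freeboard = t − d = 456 m − 405.7 m = 50.3 m.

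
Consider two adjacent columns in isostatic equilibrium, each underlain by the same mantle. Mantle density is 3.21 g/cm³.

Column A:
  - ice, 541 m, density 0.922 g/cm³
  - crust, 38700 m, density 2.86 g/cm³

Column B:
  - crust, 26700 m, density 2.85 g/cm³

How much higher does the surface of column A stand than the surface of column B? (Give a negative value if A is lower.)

For any compensation level in the mantle, the mantle terms cancel and isostasy reduces to e = (Σt_A − Σt_B) − (Σ(ρt)_A − Σ(ρt)_B) / ρ_m.
Σt_A = 39241 m; Σt_B = 26700 m; Σ(ρt)_A = 111180.802; Σ(ρt)_B = 76095 (in m·g/cm³).
e = (39241 − 26700) − (111180.802 − 76095) / 3.21 = 1610 m.

1610 m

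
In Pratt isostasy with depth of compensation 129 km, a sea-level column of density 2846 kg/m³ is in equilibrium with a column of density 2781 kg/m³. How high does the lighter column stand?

3.02 km

ρ_ref D = ρ (D + h) → h = D (ρ_ref − ρ)/ρ.
h = 129 km × (2846 − 2781)/2781 = 3.02 km.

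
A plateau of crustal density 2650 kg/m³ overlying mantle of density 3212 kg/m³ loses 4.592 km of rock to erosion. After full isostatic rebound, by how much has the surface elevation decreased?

Rebound u = e ρ_c/ρ_m = 4.592 km × 2650/3212 = 3.789 km.
Net surface drop = e − u = 4.592 km − 3.789 km = e (ρ_m − ρ_c)/ρ_m = 0.803 km.

0.803 km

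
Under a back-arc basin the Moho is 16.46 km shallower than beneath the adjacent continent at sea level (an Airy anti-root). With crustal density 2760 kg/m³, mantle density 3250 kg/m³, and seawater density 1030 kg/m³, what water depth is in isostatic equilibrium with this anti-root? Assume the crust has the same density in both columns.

4.66 km

Replacing a thickness d of crust by seawater at the top must be balanced by replacing crust with mantle at the base: d (ρ_c − ρ_w) = a (ρ_m − ρ_c).
d = a (ρ_m − ρ_c)/(ρ_c − ρ_w) = 16.46 km × 490/1730 = 4.66 km.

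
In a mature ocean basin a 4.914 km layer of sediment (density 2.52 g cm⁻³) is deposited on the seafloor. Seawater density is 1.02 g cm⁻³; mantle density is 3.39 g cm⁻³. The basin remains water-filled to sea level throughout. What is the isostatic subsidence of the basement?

3.11 km

Submarine loading: the sediment displaces seawater, and the subsidence is in turn flooded, so s (ρ_m − ρ_w) = t (ρ_sed − ρ_w).
s = 4.914 km × (2.52 − 1.02) / (3.39 − 1.02) = 3.11 km.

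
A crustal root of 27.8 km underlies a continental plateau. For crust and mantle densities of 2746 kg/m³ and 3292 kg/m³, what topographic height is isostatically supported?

Isostatic balance requires: ρ_c h = (ρ_m − ρ_c) r.
h = r (ρ_m − ρ_c) / ρ_c = 27.8 km × (3292 − 2746) / 2746 = 5.53 km.

5.53 km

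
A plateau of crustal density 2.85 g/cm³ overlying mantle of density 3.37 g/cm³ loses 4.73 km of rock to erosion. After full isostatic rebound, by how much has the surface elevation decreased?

0.73 km

Rebound u = e ρ_c/ρ_m = 4.73 km × 2.85/3.37 = 4 km.
Net surface drop = e − u = 4.73 km − 4 km = e (ρ_m − ρ_c)/ρ_m = 0.73 km.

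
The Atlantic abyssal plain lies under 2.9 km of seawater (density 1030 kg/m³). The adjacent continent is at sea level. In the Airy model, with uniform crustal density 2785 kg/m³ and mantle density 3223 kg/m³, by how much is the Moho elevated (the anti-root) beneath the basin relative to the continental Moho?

11.6 km

For local isostatic compensation: replacing crust with seawater at the top is compensated by replacing crust with mantle at the base: d (ρ_c − ρ_w) = a (ρ_m − ρ_c).
a = d (ρ_c − ρ_w)/(ρ_m − ρ_c) = 2.9 km × 1755/438 = 11.6 km.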